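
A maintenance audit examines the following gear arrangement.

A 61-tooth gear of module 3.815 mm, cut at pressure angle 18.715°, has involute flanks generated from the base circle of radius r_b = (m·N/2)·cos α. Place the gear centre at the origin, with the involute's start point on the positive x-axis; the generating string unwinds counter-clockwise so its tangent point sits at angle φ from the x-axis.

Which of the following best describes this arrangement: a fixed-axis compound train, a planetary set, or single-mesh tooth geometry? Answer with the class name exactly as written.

single-mesh involute tooth geometry (61T wheel at module 3.815)
classification: single-mesh tooth geometry

single-mesh tooth geometry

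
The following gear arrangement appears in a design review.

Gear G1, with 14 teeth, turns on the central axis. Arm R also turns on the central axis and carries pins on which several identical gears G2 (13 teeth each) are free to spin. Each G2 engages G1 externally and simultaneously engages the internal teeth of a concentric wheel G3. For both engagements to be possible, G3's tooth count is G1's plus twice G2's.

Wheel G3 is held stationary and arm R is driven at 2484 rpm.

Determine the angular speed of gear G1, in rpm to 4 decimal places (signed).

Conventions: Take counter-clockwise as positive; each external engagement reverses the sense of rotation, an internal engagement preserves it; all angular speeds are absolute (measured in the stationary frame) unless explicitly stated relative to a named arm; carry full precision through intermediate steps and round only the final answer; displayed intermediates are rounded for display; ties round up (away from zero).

+9581.1429 rpm

planetary set (14T centre, 13T on arm, 40T internal) — Willis relation
normalise by the input: solve with ω_arm = 1, then scale by 2484 rpm
ring teeth: 14 + 2·13 = 40
14(ω_sun−ω_arm) = −40(ω_ring−ω_arm),  ω_ring = 0, ω_arm = 1
ω_sun = 1 − (40/14)(0−1) = 27/7
scale: ω_sun = 27/7 × 2484 rpm = +9581.1429 rpm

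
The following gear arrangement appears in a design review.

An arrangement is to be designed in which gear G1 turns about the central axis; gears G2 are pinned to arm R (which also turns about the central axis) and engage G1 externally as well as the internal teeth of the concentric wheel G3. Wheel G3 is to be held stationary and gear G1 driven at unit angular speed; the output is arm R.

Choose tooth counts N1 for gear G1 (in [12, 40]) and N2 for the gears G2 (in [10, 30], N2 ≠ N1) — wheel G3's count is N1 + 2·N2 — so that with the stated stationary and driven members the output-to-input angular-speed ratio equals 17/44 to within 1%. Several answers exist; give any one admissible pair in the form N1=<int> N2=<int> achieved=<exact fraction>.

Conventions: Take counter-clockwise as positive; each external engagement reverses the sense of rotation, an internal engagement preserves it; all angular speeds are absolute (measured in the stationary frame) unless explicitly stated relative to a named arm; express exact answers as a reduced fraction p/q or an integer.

topology: planetary set — design target 17/44, arm = carrier (Willis)
Willis with ω_ring = 0: ω_arm/ω_sun = N1/(N1+N3); set equal to 17/44  ⇒  N3/N1 = 1/(17/44) − 1 = 27/17
N3 = N1 + 2·N2  ⇒  N2/N1 = (N3/N1 − 1)/2 = (27/17 − 1)/2 = 5/17
smallest multiple with N1 ≥ 12 and N2 ≥ 10: k = 2  ⇒  N1 = 2·17 = 34, N2 = 2·5 = 10 (N1 ≤ 40, N2 ≤ 30, N2 ≠ N1 ✓), N3 = 34 + 2·10 = 54
check: N1/(N1+N3) with N1 = 34, N3 = 54 gives 17/44; |achieved − target| = 0 ≤ 17/4400 ✓

N1=34 N2=10 achieved=17/44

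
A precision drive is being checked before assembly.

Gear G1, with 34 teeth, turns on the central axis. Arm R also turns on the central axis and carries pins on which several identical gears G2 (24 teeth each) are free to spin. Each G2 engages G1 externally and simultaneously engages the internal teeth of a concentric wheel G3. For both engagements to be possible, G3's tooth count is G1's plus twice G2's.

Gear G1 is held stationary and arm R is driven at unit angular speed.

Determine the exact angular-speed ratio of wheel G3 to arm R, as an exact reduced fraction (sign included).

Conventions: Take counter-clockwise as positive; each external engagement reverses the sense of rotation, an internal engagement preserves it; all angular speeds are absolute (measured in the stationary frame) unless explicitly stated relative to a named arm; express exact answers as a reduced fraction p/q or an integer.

class = planetary set [G3 = 34+2·24 = 82; Willis about the carrier]
ring teeth: 34 + 2·24 = 82
34(ω_sun−ω_arm) = −82(ω_ring−ω_arm),  ω_sun = 0, ω_arm = 1
ω_ring = 1 − (34/82)(0−1) = 58/41
ω_out/ω_in = 58/41

58/41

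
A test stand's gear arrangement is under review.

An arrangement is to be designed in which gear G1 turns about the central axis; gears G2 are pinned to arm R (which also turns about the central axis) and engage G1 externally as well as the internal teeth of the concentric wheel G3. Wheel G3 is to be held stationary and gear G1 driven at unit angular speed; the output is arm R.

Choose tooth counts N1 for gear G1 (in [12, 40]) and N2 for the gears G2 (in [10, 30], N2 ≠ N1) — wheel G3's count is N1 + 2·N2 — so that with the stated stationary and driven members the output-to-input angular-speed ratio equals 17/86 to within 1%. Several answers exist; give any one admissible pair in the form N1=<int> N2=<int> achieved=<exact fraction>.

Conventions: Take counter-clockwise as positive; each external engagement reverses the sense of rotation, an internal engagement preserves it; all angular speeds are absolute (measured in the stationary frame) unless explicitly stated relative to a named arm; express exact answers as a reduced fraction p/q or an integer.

N1=17 N2=26 achieved=17/86

topology: planetary set — design target 17/86, arm = carrier (Willis)
Willis with ω_ring = 0: ω_arm/ω_sun = N1/(N1+N3); set equal to 17/86  ⇒  N3/N1 = 1/(17/86) − 1 = 69/17
N3 = N1 + 2·N2  ⇒  N2/N1 = (N3/N1 − 1)/2 = (69/17 − 1)/2 = 26/17
smallest multiple with N1 ≥ 12 and N2 ≥ 10: k = 1  ⇒  N1 = 1·17 = 17, N2 = 1·26 = 26 (N1 ≤ 40, N2 ≤ 30, N2 ≠ N1 ✓), N3 = 17 + 2·26 = 69
check: N1/(N1+N3) with N1 = 17, N3 = 69 gives 17/86; |achieved − target| = 0 ≤ 17/8600 ✓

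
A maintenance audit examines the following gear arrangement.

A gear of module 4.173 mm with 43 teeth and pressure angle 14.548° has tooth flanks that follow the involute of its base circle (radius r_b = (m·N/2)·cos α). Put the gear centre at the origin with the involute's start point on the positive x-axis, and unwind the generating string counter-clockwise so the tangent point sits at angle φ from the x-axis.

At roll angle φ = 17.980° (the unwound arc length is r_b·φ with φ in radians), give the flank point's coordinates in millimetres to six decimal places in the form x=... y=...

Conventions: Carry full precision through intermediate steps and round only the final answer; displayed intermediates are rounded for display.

recognized (one wheel, involute flank): single-mesh tooth geometry, m = 4.173, N = 43
pitch radius r_p = m·N/2 = 4.173·43/2 = 89.719500
base radius r_b = r_p·cos α = 89.719500·cos 14.548° = 86.842872
roll angle φ = 17.980° = 0.31381020 rad
x = r_b·(cos φ + φ·sin φ) = 91.014181
y = r_b·(sin φ − φ·cos φ) = 0.885791

x=91.014181 y=0.885791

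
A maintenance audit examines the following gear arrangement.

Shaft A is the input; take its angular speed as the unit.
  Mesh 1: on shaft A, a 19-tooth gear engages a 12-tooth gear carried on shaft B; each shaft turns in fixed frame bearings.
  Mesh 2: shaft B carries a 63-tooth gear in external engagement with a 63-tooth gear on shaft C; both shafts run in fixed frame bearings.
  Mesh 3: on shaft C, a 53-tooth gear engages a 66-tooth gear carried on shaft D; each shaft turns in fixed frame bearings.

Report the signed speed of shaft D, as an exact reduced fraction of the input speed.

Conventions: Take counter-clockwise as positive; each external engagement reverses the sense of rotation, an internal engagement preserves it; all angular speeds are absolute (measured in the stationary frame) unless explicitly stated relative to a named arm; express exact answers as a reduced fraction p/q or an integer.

-1007/792

3-mesh fixed-axis compound train (all bearings frame-fixed)
mesh 1 [19T→12T]: |ω|/ω_in = 1×19/12 = 19/12, sense flips to −
mesh 2 [63T→63T]: |ω|/ω_in = (19/12)×63/63 = 19/12, sense flips to +
mesh 3 [53T→66T]: |ω|/ω_in = (19/12)×53/66 = 1007/792, sense flips to −
signed output speed (× input speed) = -1007/792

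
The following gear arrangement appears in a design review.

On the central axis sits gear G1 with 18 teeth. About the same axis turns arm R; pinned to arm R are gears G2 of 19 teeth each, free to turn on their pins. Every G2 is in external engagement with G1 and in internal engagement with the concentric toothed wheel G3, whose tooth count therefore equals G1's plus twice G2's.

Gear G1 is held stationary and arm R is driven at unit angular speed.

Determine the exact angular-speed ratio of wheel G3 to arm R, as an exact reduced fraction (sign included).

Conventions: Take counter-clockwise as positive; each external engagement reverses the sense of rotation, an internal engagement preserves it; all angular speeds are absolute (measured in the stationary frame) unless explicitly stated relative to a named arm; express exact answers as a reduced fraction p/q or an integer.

planetary set (18T centre, 19T on arm, 56T internal) — Willis relation
ring teeth: 18 + 2·19 = 56
18(ω_sun−ω_arm) = −56(ω_ring−ω_arm),  ω_sun = 0, ω_arm = 1
ω_ring = 1 − (18/56)(0−1) = 37/28
ω_out/ω_in = 37/28

37/28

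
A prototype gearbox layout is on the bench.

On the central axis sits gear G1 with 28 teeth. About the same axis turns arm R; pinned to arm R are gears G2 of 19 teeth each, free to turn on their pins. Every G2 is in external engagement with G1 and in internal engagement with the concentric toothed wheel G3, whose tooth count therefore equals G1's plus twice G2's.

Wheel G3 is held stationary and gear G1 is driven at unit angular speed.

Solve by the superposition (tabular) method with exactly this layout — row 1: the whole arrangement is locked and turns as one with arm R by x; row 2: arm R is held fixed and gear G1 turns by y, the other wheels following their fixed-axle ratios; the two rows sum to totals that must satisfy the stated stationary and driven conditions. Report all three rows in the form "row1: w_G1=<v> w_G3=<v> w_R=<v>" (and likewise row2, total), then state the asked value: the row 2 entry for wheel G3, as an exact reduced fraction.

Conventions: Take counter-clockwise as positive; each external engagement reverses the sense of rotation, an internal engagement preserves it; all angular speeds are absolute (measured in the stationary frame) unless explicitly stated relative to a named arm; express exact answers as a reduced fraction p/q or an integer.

planetary set (28T centre, 19T on arm, 66T internal) — Willis relation
row 1: whole set turns with the arm by x
row 2: sun turns y, ring = −(28/66)·y, arm 0
boundary: total ω_ring = x − (28/66)·y = 0 and total ω_sun = x + y = 1  ⇒  y = 33/47, x = 14/47
row 2 ring = −(28/66)·33/47 = -14/47
totals (row 1 + row 2): sun 14/47 + 33/47 = 1, ring 14/47 + (-14/47) = 0, arm 14/47 + 0 = 14/47
asked cell (row2, ring) = -14/47

row1: w_G1=14/47 w_G3=14/47 w_R=14/47
row2: w_G1=33/47 w_G3=-14/47 w_R=0
total: w_G1=1 w_G3=0 w_R=14/47
asked value: -14/47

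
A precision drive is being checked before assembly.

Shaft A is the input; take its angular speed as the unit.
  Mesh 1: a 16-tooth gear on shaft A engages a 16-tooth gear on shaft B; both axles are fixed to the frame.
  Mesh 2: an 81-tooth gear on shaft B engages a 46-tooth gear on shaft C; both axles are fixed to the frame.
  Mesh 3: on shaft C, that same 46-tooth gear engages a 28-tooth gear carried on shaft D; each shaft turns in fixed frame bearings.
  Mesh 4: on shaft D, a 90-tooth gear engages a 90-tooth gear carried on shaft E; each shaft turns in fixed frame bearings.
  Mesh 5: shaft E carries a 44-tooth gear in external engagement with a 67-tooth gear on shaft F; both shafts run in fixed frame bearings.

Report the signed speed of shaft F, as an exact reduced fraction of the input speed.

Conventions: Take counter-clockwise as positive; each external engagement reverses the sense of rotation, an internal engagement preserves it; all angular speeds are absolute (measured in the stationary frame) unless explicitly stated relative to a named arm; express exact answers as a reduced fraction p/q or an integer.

-891/469

5-mesh fixed-axis compound train (all bearings frame-fixed)
mesh 1 [16T→16T]: |ω|/ω_in = 1×16/16 = 1, sense flips to −
mesh 2 [81T→46T]: |ω|/ω_in = 1×81/46 = 81/46, sense flips to +
mesh 3 [46T→28T]: |ω|/ω_in = (81/46)×46/28 = 81/28, sense flips to −
mesh 4 [90T→90T]: |ω|/ω_in = (81/28)×90/90 = 81/28, sense flips to +
mesh 5 [44T→67T]: |ω|/ω_in = (81/28)×44/67 = 891/469, sense flips to −
signed output speed (× input speed) = -891/469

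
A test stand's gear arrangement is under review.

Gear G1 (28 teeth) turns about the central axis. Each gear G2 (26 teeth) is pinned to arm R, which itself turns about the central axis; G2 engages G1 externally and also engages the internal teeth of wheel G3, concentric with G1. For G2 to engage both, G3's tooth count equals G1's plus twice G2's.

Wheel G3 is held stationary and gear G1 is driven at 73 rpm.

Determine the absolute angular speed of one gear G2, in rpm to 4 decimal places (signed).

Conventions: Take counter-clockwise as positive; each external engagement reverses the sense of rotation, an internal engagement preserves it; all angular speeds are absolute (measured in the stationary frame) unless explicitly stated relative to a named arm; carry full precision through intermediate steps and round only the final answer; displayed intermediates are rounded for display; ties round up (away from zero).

topology: planetary set — G1 28T / G2 26T / G3 80T, arm = carrier (Willis)
normalise by the input: solve with ω_sun = 1, then scale by 73 rpm
ring teeth: 28 + 2·26 = 80
28(ω_sun−ω_arm) = −80(ω_ring−ω_arm),  ω_ring = 0, ω_sun = 1
28(1−ω_arm) = −80(0−ω_arm)  ⇒  108·ω_arm = 28  ⇒  ω_arm = 7/27
sun–planet mesh: 28·(1−7/27) = −26·(ω_p−ω_arm)  ⇒  ω_p−ω_arm = -280/351
ω_p = 7/27 − 280/351 = -7/13
scale: ω_p = -7/13 × 73 rpm = -39.3077 rpm

-39.3077 rpm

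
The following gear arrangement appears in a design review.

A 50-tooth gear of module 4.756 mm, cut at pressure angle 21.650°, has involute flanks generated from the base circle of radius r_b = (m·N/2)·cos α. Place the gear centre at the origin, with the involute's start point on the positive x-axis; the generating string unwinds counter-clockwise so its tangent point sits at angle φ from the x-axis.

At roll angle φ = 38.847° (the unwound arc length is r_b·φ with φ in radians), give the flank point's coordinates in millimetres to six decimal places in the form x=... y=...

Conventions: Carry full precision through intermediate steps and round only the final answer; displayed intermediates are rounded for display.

x=133.067660 y=10.962163

recognized (one wheel, involute flank): single-mesh tooth geometry, m = 4.756, N = 50
pitch radius r_p = m·N/2 = 4.756·50/2 = 118.900000
base radius r_b = r_p·cos α = 118.900000·cos 21.650° = 110.512186
roll angle φ = 38.847° = 0.67800805 rad
x = r_b·(cos φ + φ·sin φ) = 133.067660
y = r_b·(sin φ − φ·cos φ) = 10.962163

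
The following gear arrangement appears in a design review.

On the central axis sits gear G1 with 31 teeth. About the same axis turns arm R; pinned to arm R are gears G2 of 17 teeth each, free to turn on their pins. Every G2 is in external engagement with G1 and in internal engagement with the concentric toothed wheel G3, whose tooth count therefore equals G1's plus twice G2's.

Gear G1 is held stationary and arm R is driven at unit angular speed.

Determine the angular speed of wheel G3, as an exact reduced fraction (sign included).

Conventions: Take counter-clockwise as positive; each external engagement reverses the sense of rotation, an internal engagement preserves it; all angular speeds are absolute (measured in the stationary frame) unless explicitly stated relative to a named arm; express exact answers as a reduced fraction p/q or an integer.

recognized (axles ride arm R): planetary set, 31/17/65 teeth
ring teeth: 31 + 2·17 = 65
31(ω_sun−ω_arm) = −65(ω_ring−ω_arm),  ω_sun = 0, ω_arm = 1
ω_ring = 1 − (31/65)(0−1) = 96/65
exact speed ratio = 96/65

96/65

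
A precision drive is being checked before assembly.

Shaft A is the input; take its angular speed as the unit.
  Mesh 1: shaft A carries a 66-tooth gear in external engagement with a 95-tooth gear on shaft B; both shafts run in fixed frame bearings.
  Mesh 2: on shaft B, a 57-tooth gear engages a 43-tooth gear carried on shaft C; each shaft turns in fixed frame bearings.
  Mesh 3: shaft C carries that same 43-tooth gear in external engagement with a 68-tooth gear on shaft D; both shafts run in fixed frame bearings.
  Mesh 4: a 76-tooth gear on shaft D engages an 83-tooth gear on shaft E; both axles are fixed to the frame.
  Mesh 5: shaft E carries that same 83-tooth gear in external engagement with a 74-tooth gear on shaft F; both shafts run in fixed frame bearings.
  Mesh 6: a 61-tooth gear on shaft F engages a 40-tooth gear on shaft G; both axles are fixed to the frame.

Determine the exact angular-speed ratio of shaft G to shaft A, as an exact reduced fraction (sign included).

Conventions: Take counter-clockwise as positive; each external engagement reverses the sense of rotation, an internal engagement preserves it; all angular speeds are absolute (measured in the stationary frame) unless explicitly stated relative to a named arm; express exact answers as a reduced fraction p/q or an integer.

class = fixed-axis compound train [6 meshes; 6 ratios multiply, 6 sense flips]
mesh 1 [66T→95T]: running ratio 66/95, sense −
mesh 2 [57T→43T]: running ratio 198/215, sense +
mesh 3 [43T→68T]: running ratio 99/170, sense −
mesh 4 [76T→83T]: running ratio 3762/7055, sense +
mesh 5 [83T→74T]: running ratio 1881/3145, sense −
mesh 6 [61T→40T]: running ratio 114741/125800, sense +
ω_out/ω_in = 114741/125800

114741/125800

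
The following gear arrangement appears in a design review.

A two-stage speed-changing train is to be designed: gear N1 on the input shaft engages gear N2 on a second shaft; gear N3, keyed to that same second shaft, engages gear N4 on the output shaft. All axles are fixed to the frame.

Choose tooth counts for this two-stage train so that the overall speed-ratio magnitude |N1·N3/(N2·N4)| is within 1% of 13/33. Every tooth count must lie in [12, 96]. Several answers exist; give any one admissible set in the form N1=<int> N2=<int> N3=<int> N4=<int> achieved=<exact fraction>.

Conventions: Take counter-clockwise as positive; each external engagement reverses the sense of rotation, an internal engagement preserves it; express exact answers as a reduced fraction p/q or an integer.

class = fixed-axis compound train [2-stage, 13/33 wanted]
target = 13/33 in lowest terms: an exact hit needs N1·N3 = k·13 and N2·N4 = k·33 for one integer k, every count in [12, 96]; additionally prefer no 1:1 stage (N1 ≠ N2, N3 ≠ N4)
k = 1…11: no 1:1-free in-range split of k·13 and k·33 into factor pairs; take k = 12
k = 12: N1·N3 = 156 = 12·13, N2·N4 = 396 = 33·12
achieved = 12·13/(33·12) = 13/33; |achieved − target| = 0 ≤ 13/3300 ✓

N1=12 N2=33 N3=13 N4=12 achieved=13/33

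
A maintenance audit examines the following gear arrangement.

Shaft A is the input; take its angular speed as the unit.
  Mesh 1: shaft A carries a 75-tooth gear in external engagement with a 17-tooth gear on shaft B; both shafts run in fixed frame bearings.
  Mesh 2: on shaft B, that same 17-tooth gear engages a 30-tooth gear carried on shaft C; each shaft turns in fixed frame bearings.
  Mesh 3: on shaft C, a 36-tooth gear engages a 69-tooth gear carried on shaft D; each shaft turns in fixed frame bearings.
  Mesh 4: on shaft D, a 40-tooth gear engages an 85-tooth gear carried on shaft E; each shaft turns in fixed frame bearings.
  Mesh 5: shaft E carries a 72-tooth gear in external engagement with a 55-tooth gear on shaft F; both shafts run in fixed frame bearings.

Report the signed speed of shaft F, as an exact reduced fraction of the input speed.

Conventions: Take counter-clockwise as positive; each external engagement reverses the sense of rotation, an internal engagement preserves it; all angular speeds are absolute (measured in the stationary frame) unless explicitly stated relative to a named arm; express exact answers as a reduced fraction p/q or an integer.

5-mesh fixed-axis compound train (all bearings frame-fixed)
mesh 1 [75T→17T]: |ω|/ω_in = 1×75/17 = 75/17, sense flips to −
mesh 2 [17T→30T]: |ω|/ω_in = (75/17)×17/30 = 5/2, sense flips to +
mesh 3 [36T→69T]: |ω|/ω_in = (5/2)×36/69 = 30/23, sense flips to −
mesh 4 [40T→85T]: |ω|/ω_in = (30/23)×40/85 = 240/391, sense flips to +
mesh 5 [72T→55T]: |ω|/ω_in = (240/391)×72/55 = 3456/4301, sense flips to −
signed output speed (× input speed) = -3456/4301

-3456/4301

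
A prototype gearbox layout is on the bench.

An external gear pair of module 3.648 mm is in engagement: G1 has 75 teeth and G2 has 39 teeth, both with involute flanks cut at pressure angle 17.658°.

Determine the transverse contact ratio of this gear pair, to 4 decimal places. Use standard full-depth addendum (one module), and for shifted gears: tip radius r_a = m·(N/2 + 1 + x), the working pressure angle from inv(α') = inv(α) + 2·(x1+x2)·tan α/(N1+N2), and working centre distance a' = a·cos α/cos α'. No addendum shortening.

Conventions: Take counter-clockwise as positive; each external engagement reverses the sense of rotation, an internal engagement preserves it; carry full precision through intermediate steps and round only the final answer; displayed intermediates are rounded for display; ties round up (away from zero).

1.9044

class = single-mesh tooth geometry [involute pair 75T × 39T, m = 3.648]
base radii: r_b1 = 130.354544, r_b2 = 67.784363
tip radii: r_a1 = 140.448000, r_a2 = 74.784000
no profile shift: α' = α, a' = a
action lengths: √(r_a1²−r_b1²) = 52.281293, √(r_a2²−r_b2²) = 31.589980
base pitch p_b = π·m·cos α = 10.920557
CR = (52.281293 + 31.589980 − 207.936000·sin 17.65800°)/10.920557 = 1.904397
contact ratio ≈ 1.9044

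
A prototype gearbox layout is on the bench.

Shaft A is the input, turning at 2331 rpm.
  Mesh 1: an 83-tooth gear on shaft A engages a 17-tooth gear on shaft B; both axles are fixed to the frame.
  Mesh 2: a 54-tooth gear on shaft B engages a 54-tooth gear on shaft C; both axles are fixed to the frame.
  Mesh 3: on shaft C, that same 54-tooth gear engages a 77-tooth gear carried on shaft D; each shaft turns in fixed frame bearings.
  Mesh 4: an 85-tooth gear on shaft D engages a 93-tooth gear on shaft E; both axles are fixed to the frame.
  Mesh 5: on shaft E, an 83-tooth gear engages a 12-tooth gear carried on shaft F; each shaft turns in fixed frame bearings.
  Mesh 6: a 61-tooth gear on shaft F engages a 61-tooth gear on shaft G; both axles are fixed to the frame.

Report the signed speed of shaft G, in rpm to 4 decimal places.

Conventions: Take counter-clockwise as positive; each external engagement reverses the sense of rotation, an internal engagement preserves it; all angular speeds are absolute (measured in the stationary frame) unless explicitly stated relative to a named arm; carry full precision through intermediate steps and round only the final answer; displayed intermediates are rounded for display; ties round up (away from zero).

recognized (7 fixed axles, 6 meshes): fixed-axis compound train
mesh 1 [83T→17T]: ω = 2331.0000×83/17 = 11380.7647 rpm, sense flips to −
mesh 2 [54T→54T]: ω = 11380.7647×54/54 = 11380.7647 rpm, sense flips to +
mesh 3 [54T→77T]: ω = 11380.7647×54/77 = 7981.3155 rpm, sense flips to −
mesh 4 [85T→93T]: ω = 7981.3155×85/93 = 7294.7507 rpm, sense flips to +
mesh 5 [83T→12T]: ω = 7294.7507×83/12 = 50455.3592 rpm, sense flips to −
mesh 6 [61T→61T]: ω = 50455.3592×61/61 = 50455.3592 rpm, sense flips to +
signed output speed = +50455.3592 rpm

+50455.3592 rpm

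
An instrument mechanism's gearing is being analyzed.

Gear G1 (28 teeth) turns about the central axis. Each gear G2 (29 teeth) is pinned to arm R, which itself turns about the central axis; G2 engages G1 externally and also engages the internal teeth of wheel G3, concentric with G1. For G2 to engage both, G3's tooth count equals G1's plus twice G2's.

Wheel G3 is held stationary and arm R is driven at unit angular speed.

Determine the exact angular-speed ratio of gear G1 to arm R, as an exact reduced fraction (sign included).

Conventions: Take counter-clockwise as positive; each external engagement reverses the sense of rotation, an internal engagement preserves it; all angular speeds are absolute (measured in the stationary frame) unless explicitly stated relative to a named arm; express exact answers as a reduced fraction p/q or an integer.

topology: planetary set — G1 28T / G2 29T / G3 86T, arm = carrier (Willis)
ring teeth: 28 + 2·29 = 86
28(ω_sun−ω_arm) = −86(ω_ring−ω_arm),  ω_ring = 0, ω_arm = 1
ω_sun = 1 − (86/28)(0−1) = 57/14
ω_out/ω_in = 57/14

57/14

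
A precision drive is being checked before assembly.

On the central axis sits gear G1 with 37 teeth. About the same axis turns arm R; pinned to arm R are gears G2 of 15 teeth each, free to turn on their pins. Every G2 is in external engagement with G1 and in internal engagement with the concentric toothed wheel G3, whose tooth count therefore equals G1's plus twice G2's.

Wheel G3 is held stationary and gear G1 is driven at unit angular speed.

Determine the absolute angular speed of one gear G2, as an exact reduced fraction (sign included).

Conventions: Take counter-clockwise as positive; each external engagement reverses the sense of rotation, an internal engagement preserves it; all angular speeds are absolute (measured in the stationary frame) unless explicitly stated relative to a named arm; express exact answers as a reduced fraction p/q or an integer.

class = planetary set [G3 = 37+2·15 = 67; Willis about the carrier]
ring teeth: 37 + 2·15 = 67
37(ω_sun−ω_arm) = −67(ω_ring−ω_arm),  ω_ring = 0, ω_sun = 1
37(1−ω_arm) = −67(0−ω_arm)  ⇒  104·ω_arm = 37  ⇒  ω_arm = 37/104
sun–planet mesh: 37·(1−37/104) = −15·(ω_p−ω_arm)  ⇒  ω_p−ω_arm = -2479/1560
ω_p = 37/104 − 2479/1560 = -37/30
exact speed ratio = -37/30

-37/30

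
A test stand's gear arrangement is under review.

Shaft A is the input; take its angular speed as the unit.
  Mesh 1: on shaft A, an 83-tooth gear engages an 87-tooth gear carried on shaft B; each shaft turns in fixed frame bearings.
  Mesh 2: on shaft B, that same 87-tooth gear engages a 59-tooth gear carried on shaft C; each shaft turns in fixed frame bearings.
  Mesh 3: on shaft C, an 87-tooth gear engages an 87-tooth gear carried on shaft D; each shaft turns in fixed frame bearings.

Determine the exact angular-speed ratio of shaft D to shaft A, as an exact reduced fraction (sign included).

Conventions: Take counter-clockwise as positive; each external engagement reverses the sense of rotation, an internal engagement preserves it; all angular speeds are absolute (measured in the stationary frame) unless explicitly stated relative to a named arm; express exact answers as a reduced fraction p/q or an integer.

-83/59

class = fixed-axis compound train [3 meshes; 3 ratios multiply, 3 sense flips]
mesh 1 [83T→87T]: running ratio 83/87, sense −
mesh 2 [87T→59T]: running ratio 83/59, sense +
mesh 3 [87T→87T]: running ratio 83/59, sense −
ω_out/ω_in = -83/59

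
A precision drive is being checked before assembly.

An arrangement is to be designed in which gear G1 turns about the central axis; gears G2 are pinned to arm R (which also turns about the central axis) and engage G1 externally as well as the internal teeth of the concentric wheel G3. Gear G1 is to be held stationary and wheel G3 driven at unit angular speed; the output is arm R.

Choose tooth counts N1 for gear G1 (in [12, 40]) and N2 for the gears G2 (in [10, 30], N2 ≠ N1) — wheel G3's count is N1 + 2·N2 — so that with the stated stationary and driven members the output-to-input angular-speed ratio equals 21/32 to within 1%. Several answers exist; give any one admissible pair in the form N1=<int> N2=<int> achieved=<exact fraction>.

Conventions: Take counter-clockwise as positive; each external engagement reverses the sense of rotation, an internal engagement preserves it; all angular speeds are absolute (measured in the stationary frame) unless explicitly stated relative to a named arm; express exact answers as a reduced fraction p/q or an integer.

N1=22 N2=10 achieved=21/32

design class (target 21/32): planetary set
Willis with ω_sun = 0: ω_arm/ω_ring = N3/(N1+N3); set equal to 21/32  ⇒  N3/N1 = (21/32)/(1 − 21/32) = 21/11
N3 = N1 + 2·N2  ⇒  N2/N1 = (N3/N1 − 1)/2 = (21/11 − 1)/2 = 5/11
smallest multiple with N1 ≥ 12 and N2 ≥ 10: k = 2  ⇒  N1 = 2·11 = 22, N2 = 2·5 = 10 (N1 ≤ 40, N2 ≤ 30, N2 ≠ N1 ✓), N3 = 22 + 2·10 = 42
check: N3/(N1+N3) with N1 = 22, N3 = 42 gives 21/32; |achieved − target| = 0 ≤ 21/3200 ✓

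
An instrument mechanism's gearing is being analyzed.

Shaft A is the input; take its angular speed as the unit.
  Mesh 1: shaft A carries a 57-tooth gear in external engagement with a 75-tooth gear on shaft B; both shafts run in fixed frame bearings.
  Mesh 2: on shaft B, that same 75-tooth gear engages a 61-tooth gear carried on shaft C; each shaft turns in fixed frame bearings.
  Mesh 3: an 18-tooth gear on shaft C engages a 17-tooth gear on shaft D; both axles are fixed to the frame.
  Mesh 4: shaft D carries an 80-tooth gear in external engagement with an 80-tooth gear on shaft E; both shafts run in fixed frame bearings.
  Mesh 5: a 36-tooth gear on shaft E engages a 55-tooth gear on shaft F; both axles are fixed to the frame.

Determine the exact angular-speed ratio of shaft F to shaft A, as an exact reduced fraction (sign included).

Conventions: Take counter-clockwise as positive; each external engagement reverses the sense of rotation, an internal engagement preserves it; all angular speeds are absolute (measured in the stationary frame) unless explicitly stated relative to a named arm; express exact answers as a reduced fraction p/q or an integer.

class = fixed-axis compound train [5 meshes; 5 ratios multiply, 5 sense flips]
mesh 1 [57T→75T]: running ratio 19/25, sense −
mesh 2 [75T→61T]: running ratio 57/61, sense +
mesh 3 [18T→17T]: running ratio 1026/1037, sense −
mesh 4 [80T→80T]: running ratio 1026/1037, sense +
mesh 5 [36T→55T]: running ratio 36936/57035, sense −
ω_out/ω_in = -36936/57035

-36936/57035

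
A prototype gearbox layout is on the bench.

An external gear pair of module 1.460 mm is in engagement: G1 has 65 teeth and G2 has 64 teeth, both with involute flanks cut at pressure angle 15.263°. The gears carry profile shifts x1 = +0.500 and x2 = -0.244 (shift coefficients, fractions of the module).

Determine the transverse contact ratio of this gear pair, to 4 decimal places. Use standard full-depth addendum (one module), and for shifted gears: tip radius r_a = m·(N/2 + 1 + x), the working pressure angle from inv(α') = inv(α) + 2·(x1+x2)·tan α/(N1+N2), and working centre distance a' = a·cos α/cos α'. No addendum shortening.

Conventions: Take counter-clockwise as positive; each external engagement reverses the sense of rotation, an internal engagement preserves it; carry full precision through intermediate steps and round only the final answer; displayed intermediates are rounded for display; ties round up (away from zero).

recognized (one external pair, fixed centres): single-mesh tooth geometry, m = 1.460, N1 = 65, N2 = 64
base radii: r_b1 = 45.776326, r_b2 = 45.072074
tip radii: r_a1 = 49.640000, r_a2 = 47.823760
inv(α') = inv(15.263°) + 2·(+0.500-0.244)·tan α/(65+64) = 0.00756850  ⇒  α' = 16.05263°
a' = a·cos α / cos α' = 94.1700·cos 15.263°/cos 16.05263° = 94.534480
action lengths: √(r_a1²−r_b1²) = 19.200459, √(r_a2²−r_b2²) = 15.988125
base pitch p_b = π·m·cos α = 4.424941
CR = (19.200459 + 15.988125 − 94.534480·sin 16.05263°)/4.424941 = 2.044747
contact ratio ≈ 2.0447

2.0447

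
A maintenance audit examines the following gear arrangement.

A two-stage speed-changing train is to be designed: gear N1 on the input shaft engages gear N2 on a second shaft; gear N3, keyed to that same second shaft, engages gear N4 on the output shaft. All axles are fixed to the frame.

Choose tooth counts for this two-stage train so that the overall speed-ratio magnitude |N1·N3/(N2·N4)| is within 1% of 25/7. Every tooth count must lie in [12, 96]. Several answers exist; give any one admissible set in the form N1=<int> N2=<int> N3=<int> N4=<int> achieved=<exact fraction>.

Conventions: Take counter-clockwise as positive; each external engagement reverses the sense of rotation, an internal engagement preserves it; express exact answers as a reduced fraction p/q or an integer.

2-stage fixed-axis compound train for ratio 25/7
target = 25/7 in lowest terms: an exact hit needs N1·N3 = k·25 and N2·N4 = k·7 for one integer k, every count in [12, 96]; additionally prefer no 1:1 stage (N1 ≠ N2, N3 ≠ N4)
k = 1…23: no 1:1-free in-range split of k·25 and k·7 into factor pairs; take k = 24
k = 24: N1·N3 = 600 = 12·50, N2·N4 = 168 = 14·12
achieved = 12·50/(14·12) = 25/7; |achieved − target| = 0 ≤ 1/28 ✓

N1=12 N2=14 N3=50 N4=12 achieved=25/7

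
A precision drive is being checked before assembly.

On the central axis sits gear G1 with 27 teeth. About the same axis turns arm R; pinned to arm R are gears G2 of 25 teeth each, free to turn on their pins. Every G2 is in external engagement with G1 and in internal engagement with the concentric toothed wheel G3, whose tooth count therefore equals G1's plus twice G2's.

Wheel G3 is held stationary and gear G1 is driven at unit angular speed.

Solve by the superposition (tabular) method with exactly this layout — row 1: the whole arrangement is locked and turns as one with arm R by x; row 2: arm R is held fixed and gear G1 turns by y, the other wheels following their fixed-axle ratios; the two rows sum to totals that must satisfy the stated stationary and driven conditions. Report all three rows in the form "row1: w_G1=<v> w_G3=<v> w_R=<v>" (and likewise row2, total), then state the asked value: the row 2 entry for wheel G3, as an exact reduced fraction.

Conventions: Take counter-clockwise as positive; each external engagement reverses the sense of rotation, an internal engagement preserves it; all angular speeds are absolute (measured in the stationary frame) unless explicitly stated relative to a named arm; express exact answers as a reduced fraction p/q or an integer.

recognized (axles ride arm R): planetary set, 27/25/77 teeth
row 1 (train locked, turned with arm): all members turn x
superposition row 2 [arm held]: sun y, ring −(27/77)·y, arm 0
boundary: total ω_ring = x − (27/77)·y = 0 and total ω_sun = x + y = 1  ⇒  y = 77/104, x = 27/104
row 2 ring = −(27/77)·77/104 = -27/104
totals (row 1 + row 2): sun 27/104 + 77/104 = 1, ring 27/104 + (-27/104) = 0, arm 27/104 + 0 = 27/104
asked cell (row2, ring) = -27/104

row1: w_G1=27/104 w_G3=27/104 w_R=27/104
row2: w_G1=77/104 w_G3=-27/104 w_R=0
total: w_G1=1 w_G3=0 w_R=27/104
asked value: -27/104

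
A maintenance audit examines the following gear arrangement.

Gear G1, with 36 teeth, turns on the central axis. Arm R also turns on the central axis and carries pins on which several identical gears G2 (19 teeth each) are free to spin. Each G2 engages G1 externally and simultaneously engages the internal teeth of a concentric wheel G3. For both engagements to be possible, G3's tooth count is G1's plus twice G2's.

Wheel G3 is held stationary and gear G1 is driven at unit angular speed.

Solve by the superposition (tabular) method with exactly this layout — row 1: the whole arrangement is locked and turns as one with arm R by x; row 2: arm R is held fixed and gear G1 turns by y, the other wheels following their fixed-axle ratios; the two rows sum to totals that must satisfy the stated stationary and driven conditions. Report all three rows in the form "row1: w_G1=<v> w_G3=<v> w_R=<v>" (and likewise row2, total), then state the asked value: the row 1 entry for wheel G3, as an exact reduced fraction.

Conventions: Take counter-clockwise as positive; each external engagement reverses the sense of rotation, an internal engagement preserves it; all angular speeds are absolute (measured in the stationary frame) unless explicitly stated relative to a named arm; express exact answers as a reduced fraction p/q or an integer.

topology: planetary set — G1 36T / G2 19T / G3 74T, arm = carrier (Willis)
row 1 (train locked, turned with arm): all members turn x
row 2 — arm fixed, fixed-axis ratios: sun y, ring −(36/74)·y, arm 0
boundary: total ω_ring = x − (36/74)·y = 0 and total ω_sun = x + y = 1  ⇒  y = 37/55, x = 18/55
row 2 ring = −(36/74)·37/55 = -18/55
totals (row 1 + row 2): sun 18/55 + 37/55 = 1, ring 18/55 + (-18/55) = 0, arm 18/55 + 0 = 18/55
asked cell (row1, ring) = 18/55

row1: w_G1=18/55 w_G3=18/55 w_R=18/55
row2: w_G1=37/55 w_G3=-18/55 w_R=0
total: w_G1=1 w_G3=0 w_R=18/55
asked value: 18/55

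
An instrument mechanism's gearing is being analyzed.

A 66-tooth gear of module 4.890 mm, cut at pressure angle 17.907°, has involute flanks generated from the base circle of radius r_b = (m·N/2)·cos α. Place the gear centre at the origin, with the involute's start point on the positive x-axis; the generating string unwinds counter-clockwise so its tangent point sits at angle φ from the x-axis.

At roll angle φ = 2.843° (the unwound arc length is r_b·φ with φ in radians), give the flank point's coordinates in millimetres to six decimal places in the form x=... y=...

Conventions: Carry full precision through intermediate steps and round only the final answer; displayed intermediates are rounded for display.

x=153.741644 y=0.006252

topology: single-mesh involute geometry — m = 4.890, N = 66
pitch radius r_p = m·N/2 = 4.890·66/2 = 161.370000
base radius r_b = r_p·cos α = 161.370000·cos 17.907° = 153.552728
roll angle φ = 2.843° = 0.04961971 rad
x = r_b·(cos φ + φ·sin φ) = 153.741644
y = r_b·(sin φ − φ·cos φ) = 0.006252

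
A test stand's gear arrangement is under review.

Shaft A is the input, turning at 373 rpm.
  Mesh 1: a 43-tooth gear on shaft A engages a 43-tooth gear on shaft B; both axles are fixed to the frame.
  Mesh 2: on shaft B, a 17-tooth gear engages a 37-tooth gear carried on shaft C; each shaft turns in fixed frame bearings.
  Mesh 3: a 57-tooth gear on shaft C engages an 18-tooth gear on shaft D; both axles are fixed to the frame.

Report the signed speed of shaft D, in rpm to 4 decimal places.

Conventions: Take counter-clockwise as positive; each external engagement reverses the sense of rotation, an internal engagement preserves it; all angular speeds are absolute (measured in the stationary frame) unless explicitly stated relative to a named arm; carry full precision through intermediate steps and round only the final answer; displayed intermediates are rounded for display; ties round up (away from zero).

-542.6982 rpm

topology: fixed-axis compound train — 3 meshes, A→D
mesh 1 [43T→43T]: ω = 373.0000×43/43 = 373.0000 rpm, sense flips to −
mesh 2 [17T→37T]: ω = 373.0000×17/37 = 171.3784 rpm, sense flips to +
mesh 3 [57T→18T]: ω = 171.3784×57/18 = 542.6982 rpm, sense flips to −
signed output speed = -542.6982 rpm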